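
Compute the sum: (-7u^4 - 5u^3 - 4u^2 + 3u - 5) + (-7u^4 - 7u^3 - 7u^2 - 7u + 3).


Align terms by degree and add:
  -7u^4 - 5u^3 - 4u^2 + 3u - 5
  -7u^4 - 7u^3 - 7u^2 - 7u + 3
= -14u^4 - 12u^3 - 11u^2 - 4u - 2


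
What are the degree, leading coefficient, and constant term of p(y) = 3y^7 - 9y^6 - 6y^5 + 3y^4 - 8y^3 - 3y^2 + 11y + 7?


Highest power of y is 7, with coefficient 3. Constant term is 7.
Degree = 7, leading coefficient = 3, constant term = 7


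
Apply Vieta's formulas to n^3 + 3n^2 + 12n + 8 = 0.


Monic cubic n^3+bn^2+cn+d=0: sum=-b, pairwise sum=c, product=-d.
b=3, c=12, d=8
r1+r2+r3 = -3
r1r2+r1r3+r2r3 = 12
r1r2r3 = -8


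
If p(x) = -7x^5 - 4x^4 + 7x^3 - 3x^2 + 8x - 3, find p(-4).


Using direct substitution:
  -7 * (-4)^5 = 7168
  -4 * (-4)^4 = -1024
  7 * (-4)^3 = -448
  -3 * (-4)^2 = -48
  8 * (-4)^1 = -32
  constant: -3
Sum = 7168 - 1024 - 448 - 48 - 32 - 3 = 5613


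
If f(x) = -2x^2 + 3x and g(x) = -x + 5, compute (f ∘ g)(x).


Substitute g(x) into f:
f(g(x)) = -2*(-x + 5)^2 + 3*(-x + 5)
(-x + 5)^2 = x^2 - 10x + 25
Expand and combine: -2x^2 + 17x - 35


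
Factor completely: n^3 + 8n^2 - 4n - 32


Try integer roots (divisors of -32). n=-2: p(-2)=0.
Divide out (n + 2): quotient is n^2 + 6n - 16.
Factor the quadratic: (n + 8)(n - 2)
Result: (n + 2)(n + 8)(n - 2)


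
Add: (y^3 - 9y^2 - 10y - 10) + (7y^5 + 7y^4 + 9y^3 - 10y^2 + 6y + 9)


Align terms by degree and add:
  y^3 - 9y^2 - 10y - 10
+ 7y^5 + 7y^4 + 9y^3 - 10y^2 + 6y + 9
= 7y^5 + 7y^4 + 10y^3 - 19y^2 - 4y - 1


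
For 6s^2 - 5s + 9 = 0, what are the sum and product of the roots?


For as^2+bs+c=0: sum = -b/a, product = c/a.
a=6, b=-5, c=9
Sum = -(-5)/6 = 5/6
Product = (9)/6 = 3/2


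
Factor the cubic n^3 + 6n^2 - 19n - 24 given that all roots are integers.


Try integer roots (divisors of -24). n=3: p(3)=0.
Divide out (n - 3): quotient is n^2 + 9n + 8.
Factor the quadratic: (n + 1)(n + 8)
Result: (n - 3)(n + 1)(n + 8)


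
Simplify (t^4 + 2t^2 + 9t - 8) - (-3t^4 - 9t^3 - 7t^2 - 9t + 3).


Distribute the minus sign:
  (t^4 + 2t^2 + 9t - 8)
- (-3t^4 - 9t^3 - 7t^2 - 9t + 3)
Negate second polynomial: 3t^4 + 9t^3 + 7t^2 + 9t - 3
Add: 4t^4 + 9t^3 + 9t^2 + 18t - 11


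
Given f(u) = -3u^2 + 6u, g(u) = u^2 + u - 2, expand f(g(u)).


Substitute g(u) into f:
f(g(u)) = -3*(u^2 + u - 2)^2 + 6*(u^2 + u - 2)
(u^2 + u - 2)^2 = u^4 + 2u^3 - 3u^2 - 4u + 4
Expand and combine: -3u^4 - 6u^3 + 15u^2 + 18u - 24


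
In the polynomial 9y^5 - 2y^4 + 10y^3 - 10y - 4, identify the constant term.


Read off the constant term: -4


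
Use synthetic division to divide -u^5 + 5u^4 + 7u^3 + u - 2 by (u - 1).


Synthetic division with c = 1. Coefficients: -1, 5, 7, 0, 1, -2
Bring down -1.
  -1 * 1 = -1; -1 + 5 = 4
  4 * 1 = 4; 4 + 7 = 11
  11 * 1 = 11; 11 + 0 = 11
  11 * 1 = 11; 11 + 1 = 12
  12 * 1 = 12; 12 - 2 = 10
Quotient: -u^4 + 4u^3 + 11u^2 + 11u + 12, Remainder: 10


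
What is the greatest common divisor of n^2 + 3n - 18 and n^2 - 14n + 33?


Factor each:
  n^2 + 3n - 18 = (n - 3)(n + 6)
  n^2 - 14n + 33 = (n - 3)(n - 11)
Common monic factor: n - 3


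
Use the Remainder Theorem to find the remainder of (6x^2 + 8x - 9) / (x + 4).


By the Remainder Theorem, the remainder equals p(-4):
  6*(-4)^2 = 96
  8*(-4)^1 = -32
  constant: -9
Sum: 96 - 32 - 9 = 55


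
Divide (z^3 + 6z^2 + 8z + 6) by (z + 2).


(z^3 + 6z^2 + 8z + 6) / (z + 2)
Step 1: z^2 * (z + 2) = z^3 + 2z^2; subtract.
Step 2: 4z * (z + 2) = 4z^2 + 8z; subtract.
Step 3: 0 * (z + 2) = 0; subtract.
Quotient: z^2 + 4z, Remainder: 6


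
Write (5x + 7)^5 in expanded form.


Expand (5x + 7)^5 by repeated multiplication:
  (5x + 7)^2 = 25x^2 + 70x + 49
  (5x + 7)^3 = 125x^3 + 525x^2 + 735x + 343
  (5x + 7)^4 = 625x^4 + 3500x^3 + 7350x^2 + 6860x + 2401
= 3125x^5 + 21875x^4 + 61250x^3 + 85750x^2 + 60025x + 16807


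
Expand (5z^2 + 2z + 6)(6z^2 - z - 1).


Distribute each term of the first polynomial:
  (5z^2)(6z^2 - z - 1) = 30z^4 - 5z^3 - 5z^2
  (2z)(6z^2 - z - 1) = 12z^3 - 2z^2 - 2z
  (6)(6z^2 - z - 1) = 36z^2 - 6z - 6
Sum: 30z^4 + 7z^3 + 29z^2 - 8z - 6


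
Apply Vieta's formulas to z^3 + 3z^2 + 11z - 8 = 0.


Monic cubic z^3+bz^2+cz+d=0: sum=-b, pairwise sum=c, product=-d.
b=3, c=11, d=-8
r1+r2+r3 = -3
r1r2+r1r3+r2r3 = 11
r1r2r3 = 8


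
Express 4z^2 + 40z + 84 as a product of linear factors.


Roots satisfy r1 + r2 = -b/a = -10 and r1*r2 = c/a = 21.
So r1 = -3, r2 = -7.
4z^2 + 40z + 84 = 4(z - r1)(z - r2) = 4(z + 3)(z + 7)


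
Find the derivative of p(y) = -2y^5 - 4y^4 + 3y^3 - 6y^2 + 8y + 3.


Apply the power rule term by term:
  d/dy(-2y^5) = -10y^4
  d/dy(-4y^4) = -16y^3
  d/dy(3y^3) = 9y^2
  d/dy(-6y^2) = -12y
  d/dy(8y) = 8
  d/dy(3) = 0
p'(y) = -10y^4 - 16y^3 + 9y^2 - 12y + 8


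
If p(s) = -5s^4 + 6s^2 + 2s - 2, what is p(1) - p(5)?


p(1) = 1
p(5) = -2967
p(1) - p(5) = 1 + 2967 = 2968


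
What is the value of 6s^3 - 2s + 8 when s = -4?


Using direct substitution:
  6 * (-4)^3 = -384
  0 * (-4)^2 = 0
  -2 * (-4)^1 = 8
  constant: 8
Sum = -384 + 0 + 8 + 8 = -368


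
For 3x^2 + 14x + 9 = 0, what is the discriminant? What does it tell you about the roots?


D = b^2 - 4ac = (14)^2 - 4(3)(9) = 196 - 108 = 88
Since D > 0: two distinct irrational roots


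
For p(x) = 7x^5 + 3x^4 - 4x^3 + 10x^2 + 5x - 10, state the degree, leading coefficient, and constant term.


Highest power of x is 5, with coefficient 7. Constant term is -10.
Degree = 5, leading coefficient = 7, constant term = -10


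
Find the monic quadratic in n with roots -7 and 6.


p(n) = (n + 7)(n - 6)
Expand: n^2 + n - 42


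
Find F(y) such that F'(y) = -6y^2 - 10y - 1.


Reverse power rule on each term:
  ∫ -6y^2 dy = -2y^3
  ∫ -10y dy = -5y^2
  ∫ -1 dy = -y
F(y) = -2y^3 - 5y^2 - y + C


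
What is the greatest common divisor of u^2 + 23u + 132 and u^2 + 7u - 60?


Factor each:
  u^2 + 23u + 132 = (u + 12)(u + 11)
  u^2 + 7u - 60 = (u + 12)(u - 5)
Common monic factor: u + 12


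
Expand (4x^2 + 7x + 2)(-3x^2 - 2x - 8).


Distribute each term of the first polynomial:
  (4x^2)(-3x^2 - 2x - 8) = -12x^4 - 8x^3 - 32x^2
  (7x)(-3x^2 - 2x - 8) = -21x^3 - 14x^2 - 56x
  (2)(-3x^2 - 2x - 8) = -6x^2 - 4x - 16
Sum: -12x^4 - 29x^3 - 52x^2 - 60x - 16


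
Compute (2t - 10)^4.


Expand (2t - 10)^4 by repeated multiplication:
  (2t - 10)^2 = 4t^2 - 40t + 100
  (2t - 10)^3 = 8t^3 - 120t^2 + 600t - 1000
= 16t^4 - 320t^3 + 2400t^2 - 8000t + 10000


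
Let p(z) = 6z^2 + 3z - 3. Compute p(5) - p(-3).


p(5) = 162
p(-3) = 42
p(5) - p(-3) = 162 - 42 = 120


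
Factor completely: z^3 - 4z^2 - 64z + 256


Try integer roots (divisors of 256). z=-8: p(-8)=0.
Divide out (z + 8): quotient is z^2 - 12z + 32.
Factor the quadratic: (z - 4)(z - 8)
Result: (z + 8)(z - 4)(z - 8)


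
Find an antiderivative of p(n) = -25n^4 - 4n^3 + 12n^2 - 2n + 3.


Reverse power rule on each term:
  ∫ -25n^4 dn = -5n^5
  ∫ -4n^3 dn = -n^4
  ∫ 12n^2 dn = 4n^3
  ∫ -2n dn = -n^2
  ∫ 3 dn = 3n
F(n) = -5n^5 - n^4 + 4n^3 - n^2 + 3n + C


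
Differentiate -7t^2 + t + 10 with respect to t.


Apply the power rule term by term:
  d/dt(-7t^2) = -14t
  d/dt(t) = 1
  d/dt(10) = 0
p'(t) = -14t + 1


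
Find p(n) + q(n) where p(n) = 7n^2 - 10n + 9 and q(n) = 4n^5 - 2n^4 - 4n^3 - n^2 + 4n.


Align terms by degree and add:
  7n^2 - 10n + 9
+ 4n^5 - 2n^4 - 4n^3 - n^2 + 4n
= 4n^5 - 2n^4 - 4n^3 + 6n^2 - 6n + 9


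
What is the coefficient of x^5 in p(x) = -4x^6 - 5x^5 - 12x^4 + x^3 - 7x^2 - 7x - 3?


Read off the coefficient of x^5: -5


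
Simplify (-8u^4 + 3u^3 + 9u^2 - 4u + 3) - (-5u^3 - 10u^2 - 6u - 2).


Distribute the minus sign:
  (-8u^4 + 3u^3 + 9u^2 - 4u + 3)
- (-5u^3 - 10u^2 - 6u - 2)
Negate second polynomial: 5u^3 + 10u^2 + 6u + 2
Add: -8u^4 + 8u^3 + 19u^2 + 2u + 5


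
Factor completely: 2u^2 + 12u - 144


Roots satisfy r1 + r2 = -b/a = -6 and r1*r2 = c/a = -72.
So r1 = -12, r2 = 6.
2u^2 + 12u - 144 = 2(u - r1)(u - r2) = 2(u + 12)(u - 6)


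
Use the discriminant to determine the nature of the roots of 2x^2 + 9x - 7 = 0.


D = b^2 - 4ac = (9)^2 - 4(2)(-7) = 81 + 56 = 137
Since D > 0: two distinct irrational roots


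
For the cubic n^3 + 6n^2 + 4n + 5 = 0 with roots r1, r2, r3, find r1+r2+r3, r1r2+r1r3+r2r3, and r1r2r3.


Monic cubic n^3+bn^2+cn+d=0: sum=-b, pairwise sum=c, product=-d.
b=6, c=4, d=5
r1+r2+r3 = -6
r1r2+r1r3+r2r3 = 4
r1r2r3 = -5


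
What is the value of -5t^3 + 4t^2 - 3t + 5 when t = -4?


Using direct substitution:
  -5 * (-4)^3 = 320
  4 * (-4)^2 = 64
  -3 * (-4)^1 = 12
  constant: 5
Sum = 320 + 64 + 12 + 5 = 401


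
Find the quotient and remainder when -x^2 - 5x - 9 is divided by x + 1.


(-x^2 - 5x - 9) / (x + 1)
Step 1: -x * (x + 1) = -x^2 - x; subtract.
Step 2: -4 * (x + 1) = -4x - 4; subtract.
Quotient: -x - 4, Remainder: -5


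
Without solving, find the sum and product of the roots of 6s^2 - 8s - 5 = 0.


For as^2+bs+c=0: sum = -b/a, product = c/a.
a=6, b=-8, c=-5
Sum = -(-8)/6 = 4/3
Product = (-5)/6 = -5/6


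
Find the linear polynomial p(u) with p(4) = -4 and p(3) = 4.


p(u) = mu + b. Using p(4)=-4, p(3)=4:
m = (-4 - 4)/(4 - 3) = -8/1 = -8
b = -4 - m*(4) = -4 + 32 = 28
p(u) = -8u + 28


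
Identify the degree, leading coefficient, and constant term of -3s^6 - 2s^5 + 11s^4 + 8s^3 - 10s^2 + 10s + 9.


Highest power of s is 6, with coefficient -3. Constant term is 9.
Degree = 6, leading coefficient = -3, constant term = 9


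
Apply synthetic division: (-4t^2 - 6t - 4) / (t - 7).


Synthetic division with c = 7. Coefficients: -4, -6, -4
Bring down -4.
  -4 * 7 = -28; -28 - 6 = -34
  -34 * 7 = -238; -238 - 4 = -242
Quotient: -4t - 34, Remainder: -242


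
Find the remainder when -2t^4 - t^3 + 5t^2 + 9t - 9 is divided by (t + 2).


By the Remainder Theorem, the remainder equals p(-2):
  -2*(-2)^4 = -32
  -1*(-2)^3 = 8
  5*(-2)^2 = 20
  9*(-2)^1 = -18
  constant: -9
Sum: -32 + 8 + 20 - 18 - 9 = -31


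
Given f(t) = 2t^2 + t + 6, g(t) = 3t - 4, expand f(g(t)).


Substitute g(t) into f:
f(g(t)) = 2*(3t - 4)^2 + 1*(3t - 4) + 6
(3t - 4)^2 = 9t^2 - 24t + 16
Expand and combine: 18t^2 - 45t + 34


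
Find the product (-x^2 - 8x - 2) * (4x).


Distribute each term of the first polynomial:
  (-x^2)(4x) = -4x^3
  (-8x)(4x) = -32x^2
  (-2)(4x) = -8x
Sum: -4x^3 - 32x^2 - 8x


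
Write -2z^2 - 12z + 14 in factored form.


Roots satisfy r1 + r2 = -b/a = -6 and r1*r2 = c/a = -7.
So r1 = -7, r2 = 1.
-2z^2 - 12z + 14 = -2(z - r1)(z - r2) = -2(z + 7)(z - 1)


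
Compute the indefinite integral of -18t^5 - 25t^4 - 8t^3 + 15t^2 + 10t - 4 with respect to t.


Reverse power rule on each term:
  ∫ -18t^5 dt = -3t^6
  ∫ -25t^4 dt = -5t^5
  ∫ -8t^3 dt = -2t^4
  ∫ 15t^2 dt = 5t^3
  ∫ 10t dt = 5t^2
  ∫ -4 dt = -4t
F(t) = -3t^6 - 5t^5 - 2t^4 + 5t^3 + 5t^2 - 4t + C


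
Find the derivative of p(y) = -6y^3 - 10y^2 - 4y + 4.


Apply the power rule term by term:
  d/dy(-6y^3) = -18y^2
  d/dy(-10y^2) = -20y
  d/dy(-4y) = -4
  d/dy(4) = 0
p'(y) = -18y^2 - 20y - 4


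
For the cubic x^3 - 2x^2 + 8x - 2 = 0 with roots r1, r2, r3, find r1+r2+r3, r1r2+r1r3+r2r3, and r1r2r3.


Monic cubic x^3+bx^2+cx+d=0: sum=-b, pairwise sum=c, product=-d.
b=-2, c=8, d=-2
r1+r2+r3 = 2
r1r2+r1r3+r2r3 = 8
r1r2r3 = 2


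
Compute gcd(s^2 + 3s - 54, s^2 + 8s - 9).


Factor each:
  s^2 + 3s - 54 = (s + 9)(s - 6)
  s^2 + 8s - 9 = (s + 9)(s - 1)
Common monic factor: s + 9


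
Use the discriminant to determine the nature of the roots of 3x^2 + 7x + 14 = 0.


D = b^2 - 4ac = (7)^2 - 4(3)(14) = 49 - 168 = -119
Since D < 0: two complex conjugate roots (no real roots)


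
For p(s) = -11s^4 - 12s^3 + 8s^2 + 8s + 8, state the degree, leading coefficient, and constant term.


Highest power of s is 4, with coefficient -11. Constant term is 8.
Degree = 4, leading coefficient = -11, constant term = 8


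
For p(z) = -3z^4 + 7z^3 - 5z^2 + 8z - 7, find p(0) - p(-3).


p(0) = -7
p(-3) = -508
p(0) - p(-3) = -7 + 508 = 501


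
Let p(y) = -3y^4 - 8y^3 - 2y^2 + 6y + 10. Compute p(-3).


Using direct substitution:
  -3 * (-3)^4 = -243
  -8 * (-3)^3 = 216
  -2 * (-3)^2 = -18
  6 * (-3)^1 = -18
  constant: 10
Sum = -243 + 216 - 18 - 18 + 10 = -53


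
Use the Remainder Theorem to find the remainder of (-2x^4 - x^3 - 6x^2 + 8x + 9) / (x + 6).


By the Remainder Theorem, the remainder equals p(-6):
  -2*(-6)^4 = -2592
  -1*(-6)^3 = 216
  -6*(-6)^2 = -216
  8*(-6)^1 = -48
  constant: 9
Sum: -2592 + 216 - 216 - 48 + 9 = -2631


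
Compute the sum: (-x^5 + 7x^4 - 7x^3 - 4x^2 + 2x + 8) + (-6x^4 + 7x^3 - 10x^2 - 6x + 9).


Align terms by degree and add:
  -x^5 + 7x^4 - 7x^3 - 4x^2 + 2x + 8
  -6x^4 + 7x^3 - 10x^2 - 6x + 9
= -x^5 + x^4 - 14x^2 - 4x + 17


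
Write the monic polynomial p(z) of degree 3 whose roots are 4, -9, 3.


p(z) = (z - 4)(z + 9)(z - 3)
Expand: z^3 + 2z^2 - 51z + 108


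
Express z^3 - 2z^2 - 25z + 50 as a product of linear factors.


Try integer roots (divisors of 50). z=2: p(2)=0.
Divide out (z - 2): quotient is z^2 - 25.
Factor the quadratic: (z - 5)(z + 5)
Result: (z - 2)(z - 5)(z + 5)


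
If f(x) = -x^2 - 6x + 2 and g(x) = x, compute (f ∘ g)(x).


Substitute g(x) into f:
f(g(x)) = -1*(x)^2 + (-6)*(x) + 2
(x)^2 = x^2
Expand and combine: -x^2 - 6x + 2


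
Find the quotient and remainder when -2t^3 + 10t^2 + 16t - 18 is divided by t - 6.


(-2t^3 + 10t^2 + 16t - 18) / (t - 6)
Step 1: -2t^2 * (t - 6) = -2t^3 + 12t^2; subtract.
Step 2: -2t * (t - 6) = -2t^2 + 12t; subtract.
Step 3: 4 * (t - 6) = 4t - 24; subtract.
Quotient: -2t^2 - 2t + 4, Remainder: 6


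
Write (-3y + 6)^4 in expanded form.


Expand (-3y + 6)^4 by repeated multiplication:
  (-3y + 6)^2 = 9y^2 - 36y + 36
  (-3y + 6)^3 = -27y^3 + 162y^2 - 324y + 216
= 81y^4 - 648y^3 + 1944y^2 - 2592y + 1296


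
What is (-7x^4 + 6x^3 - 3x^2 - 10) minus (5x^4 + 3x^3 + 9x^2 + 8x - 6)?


Distribute the minus sign:
  (-7x^4 + 6x^3 - 3x^2 - 10)
- (5x^4 + 3x^3 + 9x^2 + 8x - 6)
Negate second polynomial: -5x^4 - 3x^3 - 9x^2 - 8x + 6
Add: -12x^4 + 3x^3 - 12x^2 - 8x - 4


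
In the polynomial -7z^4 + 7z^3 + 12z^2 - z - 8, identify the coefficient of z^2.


Read off the coefficient of z^2: 12


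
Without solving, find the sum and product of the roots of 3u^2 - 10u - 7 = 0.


For au^2+bu+c=0: sum = -b/a, product = c/a.
a=3, b=-10, c=-7
Sum = -(-10)/3 = 10/3
Product = (-7)/3 = -7/3


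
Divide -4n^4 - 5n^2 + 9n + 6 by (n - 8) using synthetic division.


Synthetic division with c = 8. Coefficients: -4, 0, -5, 9, 6
Bring down -4.
  -4 * 8 = -32; -32 + 0 = -32
  -32 * 8 = -256; -256 - 5 = -261
  -261 * 8 = -2088; -2088 + 9 = -2079
  -2079 * 8 = -16632; -16632 + 6 = -16626
Quotient: -4n^3 - 32n^2 - 261n - 2079, Remainder: -16626


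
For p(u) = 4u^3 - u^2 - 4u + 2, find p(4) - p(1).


p(4) = 226
p(1) = 1
p(4) - p(1) = 226 - 1 = 225


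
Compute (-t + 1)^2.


Expand (-t + 1)^2 by repeated multiplication:
= t^2 - 2t + 1


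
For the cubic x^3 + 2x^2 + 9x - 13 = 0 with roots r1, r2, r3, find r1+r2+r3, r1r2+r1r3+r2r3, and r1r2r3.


Monic cubic x^3+bx^2+cx+d=0: sum=-b, pairwise sum=c, product=-d.
b=2, c=9, d=-13
r1+r2+r3 = -2
r1r2+r1r3+r2r3 = 9
r1r2r3 = 13


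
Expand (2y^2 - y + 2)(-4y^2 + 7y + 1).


Distribute each term of the first polynomial:
  (2y^2)(-4y^2 + 7y + 1) = -8y^4 + 14y^3 + 2y^2
  (-y)(-4y^2 + 7y + 1) = 4y^3 - 7y^2 - y
  (2)(-4y^2 + 7y + 1) = -8y^2 + 14y + 2
Sum: -8y^4 + 18y^3 - 13y^2 + 13y + 2


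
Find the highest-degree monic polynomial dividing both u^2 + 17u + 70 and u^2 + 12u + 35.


Factor each:
  u^2 + 17u + 70 = (u + 7)(u + 10)
  u^2 + 12u + 35 = (u + 7)(u + 5)
Common monic factor: u + 7


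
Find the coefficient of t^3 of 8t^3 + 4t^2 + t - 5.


Read off the coefficient of t^3: 8


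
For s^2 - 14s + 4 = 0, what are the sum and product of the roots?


For as^2+bs+c=0: sum = -b/a, product = c/a.
a=1, b=-14, c=4
Sum = -(-14)/1 = 14
Product = (4)/1 = 4


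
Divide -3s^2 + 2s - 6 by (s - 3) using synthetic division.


Synthetic division with c = 3. Coefficients: -3, 2, -6
Bring down -3.
  -3 * 3 = -9; -9 + 2 = -7
  -7 * 3 = -21; -21 - 6 = -27
Quotient: -3s - 7, Remainder: -27


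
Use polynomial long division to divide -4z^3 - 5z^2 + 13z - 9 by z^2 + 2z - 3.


(-4z^3 - 5z^2 + 13z - 9) / (z^2 + 2z - 3)
Step 1: -4z * (z^2 + 2z - 3) = -4z^3 - 8z^2 + 12z; subtract.
Step 2: 3 * (z^2 + 2z - 3) = 3z^2 + 6z - 9; subtract.
Quotient: -4z + 3, Remainder: -5z


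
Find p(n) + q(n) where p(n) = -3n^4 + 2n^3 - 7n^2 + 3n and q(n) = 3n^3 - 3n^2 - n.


Align terms by degree and add:
  -3n^4 + 2n^3 - 7n^2 + 3n
+ 3n^3 - 3n^2 - n
= -3n^4 + 5n^3 - 10n^2 + 2n


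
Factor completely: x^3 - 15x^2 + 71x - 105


Try integer roots (divisors of -105). x=7: p(7)=0.
Divide out (x - 7): quotient is x^2 - 8x + 15.
Factor the quadratic: (x - 3)(x - 5)
Result: (x - 7)(x - 3)(x - 5)


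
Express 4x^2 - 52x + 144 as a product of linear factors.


Roots satisfy r1 + r2 = -b/a = 13 and r1*r2 = c/a = 36.
So r1 = 4, r2 = 9.
4x^2 - 52x + 144 = 4(x - r1)(x - r2) = 4(x - 4)(x - 9)


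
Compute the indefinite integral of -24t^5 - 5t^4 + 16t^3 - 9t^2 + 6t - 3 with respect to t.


Reverse power rule on each term:
  ∫ -24t^5 dt = -4t^6
  ∫ -5t^4 dt = -t^5
  ∫ 16t^3 dt = 4t^4
  ∫ -9t^2 dt = -3t^3
  ∫ 6t dt = 3t^2
  ∫ -3 dt = -3t
F(t) = -4t^6 - t^5 + 4t^4 - 3t^3 + 3t^2 - 3t + C


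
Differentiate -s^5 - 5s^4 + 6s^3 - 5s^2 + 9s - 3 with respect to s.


Apply the power rule term by term:
  d/ds(-s^5) = -5s^4
  d/ds(-5s^4) = -20s^3
  d/ds(6s^3) = 18s^2
  d/ds(-5s^2) = -10s
  d/ds(9s) = 9
  d/ds(-3) = 0
p'(s) = -5s^4 - 20s^3 + 18s^2 - 10s + 9


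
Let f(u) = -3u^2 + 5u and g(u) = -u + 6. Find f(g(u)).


Substitute g(u) into f:
f(g(u)) = -3*(-u + 6)^2 + 5*(-u + 6)
(-u + 6)^2 = u^2 - 12u + 36
Expand and combine: -3u^2 + 31u - 78


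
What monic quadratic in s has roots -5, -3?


p(s) = (s + 5)(s + 3)
Expand: s^2 + 8s + 15


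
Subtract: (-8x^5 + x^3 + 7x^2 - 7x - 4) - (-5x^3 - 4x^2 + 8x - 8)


Distribute the minus sign:
  (-8x^5 + x^3 + 7x^2 - 7x - 4)
- (-5x^3 - 4x^2 + 8x - 8)
Negate second polynomial: 5x^3 + 4x^2 - 8x + 8
Add: -8x^5 + 6x^3 + 11x^2 - 15x + 4


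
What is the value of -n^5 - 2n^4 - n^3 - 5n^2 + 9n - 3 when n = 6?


Using direct substitution:
  -1 * (6)^5 = -7776
  -2 * (6)^4 = -2592
  -1 * (6)^3 = -216
  -5 * (6)^2 = -180
  9 * (6)^1 = 54
  constant: -3
Sum = -7776 - 2592 - 216 - 180 + 54 - 3 = -10713


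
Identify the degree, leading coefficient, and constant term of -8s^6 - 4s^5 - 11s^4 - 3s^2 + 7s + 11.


Highest power of s is 6, with coefficient -8. Constant term is 11.
Degree = 6, leading coefficient = -8, constant term = 11


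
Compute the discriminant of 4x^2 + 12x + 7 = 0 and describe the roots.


D = b^2 - 4ac = (12)^2 - 4(4)(7) = 144 - 112 = 32
Since D > 0: two distinct irrational roots


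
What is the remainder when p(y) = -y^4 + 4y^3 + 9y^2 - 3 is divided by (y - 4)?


By the Remainder Theorem, the remainder equals p(4):
  -1*(4)^4 = -256
  4*(4)^3 = 256
  9*(4)^2 = 144
  0*(4)^1 = 0
  constant: -3
Sum: -256 + 256 + 144 + 0 - 3 = 141


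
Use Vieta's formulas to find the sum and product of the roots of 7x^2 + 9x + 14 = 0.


For ax^2+bx+c=0: sum = -b/a, product = c/a.
a=7, b=9, c=14
Sum = -(9)/7 = -9/7
Product = (14)/7 = 2


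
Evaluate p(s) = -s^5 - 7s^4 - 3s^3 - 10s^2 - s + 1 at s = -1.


Using direct substitution:
  -1 * (-1)^5 = 1
  -7 * (-1)^4 = -7
  -3 * (-1)^3 = 3
  -10 * (-1)^2 = -10
  -1 * (-1)^1 = 1
  constant: 1
Sum = 1 - 7 + 3 - 10 + 1 + 1 = -11


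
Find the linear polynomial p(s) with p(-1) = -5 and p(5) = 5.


p(s) = ms + b. Using p(-1)=-5, p(5)=5:
m = (-5 - 5)/(-1 - 5) = -10/-6 = 5/3
b = -5 - m*(-1) = -5 + 5/3 = -10/3
p(s) = (5/3)s - (10/3)


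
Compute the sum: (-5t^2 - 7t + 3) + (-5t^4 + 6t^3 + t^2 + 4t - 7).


Align terms by degree and add:
  -5t^2 - 7t + 3
  -5t^4 + 6t^3 + t^2 + 4t - 7
= -5t^4 + 6t^3 - 4t^2 - 3t - 4


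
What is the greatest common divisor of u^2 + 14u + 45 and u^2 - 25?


Factor each:
  u^2 + 14u + 45 = (u + 5)(u + 9)
  u^2 - 25 = (u + 5)(u - 5)
Common monic factor: u + 5


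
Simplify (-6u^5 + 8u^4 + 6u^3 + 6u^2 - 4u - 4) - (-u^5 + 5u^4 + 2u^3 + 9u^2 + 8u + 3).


Distribute the minus sign:
  (-6u^5 + 8u^4 + 6u^3 + 6u^2 - 4u - 4)
- (-u^5 + 5u^4 + 2u^3 + 9u^2 + 8u + 3)
Negate second polynomial: u^5 - 5u^4 - 2u^3 - 9u^2 - 8u - 3
Add: -5u^5 + 3u^4 + 4u^3 - 3u^2 - 12u - 7


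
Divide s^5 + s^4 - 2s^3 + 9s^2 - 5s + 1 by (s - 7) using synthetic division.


Synthetic division with c = 7. Coefficients: 1, 1, -2, 9, -5, 1
Bring down 1.
  1 * 7 = 7; 7 + 1 = 8
  8 * 7 = 56; 56 - 2 = 54
  54 * 7 = 378; 378 + 9 = 387
  387 * 7 = 2709; 2709 - 5 = 2704
  2704 * 7 = 18928; 18928 + 1 = 18929
Quotient: s^4 + 8s^3 + 54s^2 + 387s + 2704, Remainder: 18929


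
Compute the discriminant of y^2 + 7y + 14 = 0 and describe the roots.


D = b^2 - 4ac = (7)^2 - 4(1)(14) = 49 - 56 = -7
Since D < 0: two complex conjugate roots (no real roots)


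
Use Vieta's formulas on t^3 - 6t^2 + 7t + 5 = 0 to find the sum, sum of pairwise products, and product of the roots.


Monic cubic t^3+bt^2+ct+d=0: sum=-b, pairwise sum=c, product=-d.
b=-6, c=7, d=5
r1+r2+r3 = 6
r1r2+r1r3+r2r3 = 7
r1r2r3 = -5


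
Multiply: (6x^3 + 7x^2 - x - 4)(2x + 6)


Distribute each term of the first polynomial:
  (6x^3)(2x + 6) = 12x^4 + 36x^3
  (7x^2)(2x + 6) = 14x^3 + 42x^2
  (-x)(2x + 6) = -2x^2 - 6x
  (-4)(2x + 6) = -8x - 24
Sum: 12x^4 + 50x^3 + 40x^2 - 14x - 24


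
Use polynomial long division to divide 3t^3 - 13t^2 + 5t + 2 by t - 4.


(3t^3 - 13t^2 + 5t + 2) / (t - 4)
Step 1: 3t^2 * (t - 4) = 3t^3 - 12t^2; subtract.
Step 2: -t * (t - 4) = -t^2 + 4t; subtract.
Step 3: 1 * (t - 4) = t - 4; subtract.
Quotient: 3t^2 - t + 1, Remainder: 6


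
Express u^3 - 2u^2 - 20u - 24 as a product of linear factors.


Try integer roots (divisors of -24). u=-2: p(-2)=0.
Divide out (u + 2): quotient is u^2 - 4u - 12.
Factor the quadratic: (u - 6)(u + 2)
Result: (u + 2)(u - 6)(u + 2)


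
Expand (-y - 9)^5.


Expand (-y - 9)^5 by repeated multiplication:
  (-y - 9)^2 = y^2 + 18y + 81
  (-y - 9)^3 = -y^3 - 27y^2 - 243y - 729
  (-y - 9)^4 = y^4 + 36y^3 + 486y^2 + 2916y + 6561
= -y^5 - 45y^4 - 810y^3 - 7290y^2 - 32805y - 59049


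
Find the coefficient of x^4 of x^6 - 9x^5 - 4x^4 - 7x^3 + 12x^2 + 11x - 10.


Read off the coefficient of x^4: -4


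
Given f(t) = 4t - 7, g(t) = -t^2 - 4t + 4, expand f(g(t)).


Substitute g(t) into f:
f(g(t)) = 4*(-t^2 - 4t + 4) + (-7)
Expand and combine: -4t^2 - 16t + 9


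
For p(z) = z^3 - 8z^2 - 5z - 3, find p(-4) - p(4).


p(-4) = -175
p(4) = -87
p(-4) - p(4) = -175 + 87 = -88


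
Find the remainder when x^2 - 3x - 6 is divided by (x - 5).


By the Remainder Theorem, the remainder equals p(5):
  1*(5)^2 = 25
  -3*(5)^1 = -15
  constant: -6
Sum: 25 - 15 - 6 = 4


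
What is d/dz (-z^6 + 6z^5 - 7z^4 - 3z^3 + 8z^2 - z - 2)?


Apply the power rule term by term:
  d/dz(-z^6) = -6z^5
  d/dz(6z^5) = 30z^4
  d/dz(-7z^4) = -28z^3
  d/dz(-3z^3) = -9z^2
  d/dz(8z^2) = 16z
  d/dz(-z) = -1
  d/dz(-2) = 0
p'(z) = -6z^5 + 30z^4 - 28z^3 - 9z^2 + 16z - 1


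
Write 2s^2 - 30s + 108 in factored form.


Roots satisfy r1 + r2 = -b/a = 15 and r1*r2 = c/a = 54.
So r1 = 9, r2 = 6.
2s^2 - 30s + 108 = 2(s - r1)(s - r2) = 2(s - 9)(s - 6)


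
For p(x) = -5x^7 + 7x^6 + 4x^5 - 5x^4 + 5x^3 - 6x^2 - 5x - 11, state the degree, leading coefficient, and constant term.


Highest power of x is 7, with coefficient -5. Constant term is -11.
Degree = 7, leading coefficient = -5, constant term = -11


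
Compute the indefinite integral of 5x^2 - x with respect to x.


Reverse power rule on each term:
  ∫ 5x^2 dx = (5/3)x^3
  ∫ -x dx = -(1/2)x^2
F(x) = (5/3)x^3 - (1/2)x^2 + C


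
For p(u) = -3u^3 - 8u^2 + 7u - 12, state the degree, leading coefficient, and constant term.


Highest power of u is 3, with coefficient -3. Constant term is -12.
Degree = 3, leading coefficient = -3, constant term = -12


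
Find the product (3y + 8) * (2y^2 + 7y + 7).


Distribute each term of the first polynomial:
  (3y)(2y^2 + 7y + 7) = 6y^3 + 21y^2 + 21y
  (8)(2y^2 + 7y + 7) = 16y^2 + 56y + 56
Sum: 6y^3 + 37y^2 + 77y + 56


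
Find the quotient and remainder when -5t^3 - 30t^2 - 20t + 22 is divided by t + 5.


(-5t^3 - 30t^2 - 20t + 22) / (t + 5)
Step 1: -5t^2 * (t + 5) = -5t^3 - 25t^2; subtract.
Step 2: -5t * (t + 5) = -5t^2 - 25t; subtract.
Step 3: 5 * (t + 5) = 5t + 25; subtract.
Quotient: -5t^2 - 5t + 5, Remainder: -3


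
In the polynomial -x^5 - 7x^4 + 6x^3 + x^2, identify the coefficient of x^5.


Read off the coefficient of x^5: -1


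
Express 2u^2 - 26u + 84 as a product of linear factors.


Roots satisfy r1 + r2 = -b/a = 13 and r1*r2 = c/a = 42.
So r1 = 6, r2 = 7.
2u^2 - 26u + 84 = 2(u - r1)(u - r2) = 2(u - 6)(u - 7)


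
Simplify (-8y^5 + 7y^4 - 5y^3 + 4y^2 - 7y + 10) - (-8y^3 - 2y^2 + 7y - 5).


Distribute the minus sign:
  (-8y^5 + 7y^4 - 5y^3 + 4y^2 - 7y + 10)
- (-8y^3 - 2y^2 + 7y - 5)
Negate second polynomial: 8y^3 + 2y^2 - 7y + 5
Add: -8y^5 + 7y^4 + 3y^3 + 6y^2 - 14y + 15


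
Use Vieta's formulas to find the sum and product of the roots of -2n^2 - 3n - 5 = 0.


For an^2+bn+c=0: sum = -b/a, product = c/a.
a=-2, b=-3, c=-5
Sum = -(-3)/-2 = -3/2
Product = (-5)/-2 = 5/2


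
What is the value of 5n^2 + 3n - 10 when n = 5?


Using direct substitution:
  5 * (5)^2 = 125
  3 * (5)^1 = 15
  constant: -10
Sum = 125 + 15 - 10 = 130


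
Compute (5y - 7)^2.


Expand (5y - 7)^2 by repeated multiplication:
= 25y^2 - 70y + 49


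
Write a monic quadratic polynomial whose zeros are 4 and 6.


p(u) = (u - 4)(u - 6)
Expand: u^2 - 10u + 24


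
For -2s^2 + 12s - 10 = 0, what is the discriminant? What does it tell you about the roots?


D = b^2 - 4ac = (12)^2 - 4(-2)(-10) = 144 - 80 = 64
Since D > 0: two distinct rational roots


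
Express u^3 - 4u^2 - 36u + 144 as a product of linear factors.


Try integer roots (divisors of 144). u=4: p(4)=0.
Divide out (u - 4): quotient is u^2 - 36.
Factor the quadratic: (u + 6)(u - 6)
Result: (u - 4)(u + 6)(u - 6)


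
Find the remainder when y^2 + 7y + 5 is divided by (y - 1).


By the Remainder Theorem, the remainder equals p(1):
  1*(1)^2 = 1
  7*(1)^1 = 7
  constant: 5
Sum: 1 + 7 + 5 = 13


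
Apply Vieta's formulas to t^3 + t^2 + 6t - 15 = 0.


Monic cubic t^3+bt^2+ct+d=0: sum=-b, pairwise sum=c, product=-d.
b=1, c=6, d=-15
r1+r2+r3 = -1
r1r2+r1r3+r2r3 = 6
r1r2r3 = 15


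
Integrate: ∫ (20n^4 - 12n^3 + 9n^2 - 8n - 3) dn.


Reverse power rule on each term:
  ∫ 20n^4 dn = 4n^5
  ∫ -12n^3 dn = -3n^4
  ∫ 9n^2 dn = 3n^3
  ∫ -8n dn = -4n^2
  ∫ -3 dn = -3n
F(n) = 4n^5 - 3n^4 + 3n^3 - 4n^2 - 3n + C


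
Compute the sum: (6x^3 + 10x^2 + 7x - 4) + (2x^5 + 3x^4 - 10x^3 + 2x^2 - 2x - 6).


Align terms by degree and add:
  6x^3 + 10x^2 + 7x - 4
+ 2x^5 + 3x^4 - 10x^3 + 2x^2 - 2x - 6
= 2x^5 + 3x^4 - 4x^3 + 12x^2 + 5x - 10


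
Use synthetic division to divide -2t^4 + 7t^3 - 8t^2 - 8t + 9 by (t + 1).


Synthetic division with c = -1. Coefficients: -2, 7, -8, -8, 9
Bring down -2.
  -2 * -1 = 2; 2 + 7 = 9
  9 * -1 = -9; -9 - 8 = -17
  -17 * -1 = 17; 17 - 8 = 9
  9 * -1 = -9; -9 + 9 = 0
Quotient: -2t^3 + 9t^2 - 17t + 9, Remainder: 0


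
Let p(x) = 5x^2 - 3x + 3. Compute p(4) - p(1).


p(4) = 71
p(1) = 5
p(4) - p(1) = 71 - 5 = 66


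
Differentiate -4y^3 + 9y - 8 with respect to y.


Apply the power rule term by term:
  d/dy(-4y^3) = -12y^2
  d/dy(9y) = 9
  d/dy(-8) = 0
p'(y) = -12y^2 + 9


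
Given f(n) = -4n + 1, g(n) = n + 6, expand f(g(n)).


Substitute g(n) into f:
f(g(n)) = -4*(n + 6) + 1
Expand and combine: -4n - 23


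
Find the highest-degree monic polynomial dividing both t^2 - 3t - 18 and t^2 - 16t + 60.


Factor each:
  t^2 - 3t - 18 = (t - 6)(t + 3)
  t^2 - 16t + 60 = (t - 6)(t - 10)
Common monic factor: t - 6


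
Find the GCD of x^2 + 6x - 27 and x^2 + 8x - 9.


Factor each:
  x^2 + 6x - 27 = (x + 9)(x - 3)
  x^2 + 8x - 9 = (x + 9)(x - 1)
Common monic factor: x + 9


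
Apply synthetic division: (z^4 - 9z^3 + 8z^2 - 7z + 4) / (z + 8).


Synthetic division with c = -8. Coefficients: 1, -9, 8, -7, 4
Bring down 1.
  1 * -8 = -8; -8 - 9 = -17
  -17 * -8 = 136; 136 + 8 = 144
  144 * -8 = -1152; -1152 - 7 = -1159
  -1159 * -8 = 9272; 9272 + 4 = 9276
Quotient: z^3 - 17z^2 + 144z - 1159, Remainder: 9276


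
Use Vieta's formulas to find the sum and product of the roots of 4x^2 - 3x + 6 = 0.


For ax^2+bx+c=0: sum = -b/a, product = c/a.
a=4, b=-3, c=6
Sum = -(-3)/4 = 3/4
Product = (6)/4 = 3/2


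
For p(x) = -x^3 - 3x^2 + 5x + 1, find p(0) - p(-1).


p(0) = 1
p(-1) = -6
p(0) - p(-1) = 1 + 6 = 7


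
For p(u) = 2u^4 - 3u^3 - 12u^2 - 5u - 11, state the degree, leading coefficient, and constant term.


Highest power of u is 4, with coefficient 2. Constant term is -11.
Degree = 4, leading coefficient = 2, constant term = -11


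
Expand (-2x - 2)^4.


Expand (-2x - 2)^4 by repeated multiplication:
  (-2x - 2)^2 = 4x^2 + 8x + 4
  (-2x - 2)^3 = -8x^3 - 24x^2 - 24x - 8
= 16x^4 + 64x^3 + 96x^2 + 64x + 16


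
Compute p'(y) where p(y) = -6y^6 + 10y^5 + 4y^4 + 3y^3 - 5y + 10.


Apply the power rule term by term:
  d/dy(-6y^6) = -36y^5
  d/dy(10y^5) = 50y^4
  d/dy(4y^4) = 16y^3
  d/dy(3y^3) = 9y^2
  d/dy(-5y) = -5
  d/dy(10) = 0
p'(y) = -36y^5 + 50y^4 + 16y^3 + 9y^2 - 5


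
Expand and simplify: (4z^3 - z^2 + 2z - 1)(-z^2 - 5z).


Distribute each term of the first polynomial:
  (4z^3)(-z^2 - 5z) = -4z^5 - 20z^4
  (-z^2)(-z^2 - 5z) = z^4 + 5z^3
  (2z)(-z^2 - 5z) = -2z^3 - 10z^2
  (-1)(-z^2 - 5z) = z^2 + 5z
Sum: -4z^5 - 19z^4 + 3z^3 - 9z^2 + 5z


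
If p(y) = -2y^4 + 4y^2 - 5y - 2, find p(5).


Using direct substitution:
  -2 * (5)^4 = -1250
  0 * (5)^3 = 0
  4 * (5)^2 = 100
  -5 * (5)^1 = -25
  constant: -2
Sum = -1250 + 0 + 100 - 25 - 2 = -1177


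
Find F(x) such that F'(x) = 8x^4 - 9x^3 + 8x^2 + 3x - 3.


Reverse power rule on each term:
  ∫ 8x^4 dx = (8/5)x^5
  ∫ -9x^3 dx = -(9/4)x^4
  ∫ 8x^2 dx = (8/3)x^3
  ∫ 3x dx = (3/2)x^2
  ∫ -3 dx = -3x
F(x) = (8/5)x^5 - (9/4)x^4 + (8/3)x^3 + (3/2)x^2 - 3x + C


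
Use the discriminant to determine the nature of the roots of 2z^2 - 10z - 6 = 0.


D = b^2 - 4ac = (-10)^2 - 4(2)(-6) = 100 + 48 = 148
Since D > 0: two distinct irrational roots


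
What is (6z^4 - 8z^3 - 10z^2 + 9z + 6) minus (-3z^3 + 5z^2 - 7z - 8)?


Distribute the minus sign:
  (6z^4 - 8z^3 - 10z^2 + 9z + 6)
- (-3z^3 + 5z^2 - 7z - 8)
Negate second polynomial: 3z^3 - 5z^2 + 7z + 8
Add: 6z^4 - 5z^3 - 15z^2 + 16z + 14


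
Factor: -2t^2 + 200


Roots satisfy r1 + r2 = -b/a = 0 and r1*r2 = c/a = -100.
So r1 = 10, r2 = -10.
-2t^2 + 200 = -2(t - r1)(t - r2) = -2(t - 10)(t + 10)


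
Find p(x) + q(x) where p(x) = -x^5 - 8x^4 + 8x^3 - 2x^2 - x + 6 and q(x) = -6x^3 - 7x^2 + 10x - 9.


Align terms by degree and add:
  -x^5 - 8x^4 + 8x^3 - 2x^2 - x + 6
  -6x^3 - 7x^2 + 10x - 9
= -x^5 - 8x^4 + 2x^3 - 9x^2 + 9x - 3


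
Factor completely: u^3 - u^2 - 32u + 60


Try integer roots (divisors of 60). u=-6: p(-6)=0.
Divide out (u + 6): quotient is u^2 - 7u + 10.
Factor the quadratic: (u - 5)(u - 2)
Result: (u + 6)(u - 5)(u - 2)


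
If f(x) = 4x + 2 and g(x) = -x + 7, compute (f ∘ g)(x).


Substitute g(x) into f:
f(g(x)) = 4*(-x + 7) + 2
Expand and combine: -4x + 30


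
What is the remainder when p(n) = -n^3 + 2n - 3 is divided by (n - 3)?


By the Remainder Theorem, the remainder equals p(3):
  -1*(3)^3 = -27
  0*(3)^2 = 0
  2*(3)^1 = 6
  constant: -3
Sum: -27 + 0 + 6 - 3 = -24


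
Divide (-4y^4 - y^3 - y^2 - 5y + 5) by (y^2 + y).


(-4y^4 - y^3 - y^2 - 5y + 5) / (y^2 + y)
Step 1: -4y^2 * (y^2 + y) = -4y^4 - 4y^3; subtract.
Step 2: 3y * (y^2 + y) = 3y^3 + 3y^2; subtract.
Step 3: -4 * (y^2 + y) = -4y^2 - 4y; subtract.
Quotient: -4y^2 + 3y - 4, Remainder: -y + 5


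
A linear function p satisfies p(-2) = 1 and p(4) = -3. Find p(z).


p(z) = mz + b. Using p(-2)=1, p(4)=-3:
m = (1 + 3)/(-2 - 4) = 4/-6 = -2/3
b = 1 - m*(-2) = 1 - 4/3 = -1/3
p(z) = -(2/3)z - (1/3)


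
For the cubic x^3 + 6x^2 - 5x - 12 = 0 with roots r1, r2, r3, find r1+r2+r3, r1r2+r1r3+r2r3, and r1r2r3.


Monic cubic x^3+bx^2+cx+d=0: sum=-b, pairwise sum=c, product=-d.
b=6, c=-5, d=-12
r1+r2+r3 = -6
r1r2+r1r3+r2r3 = -5
r1r2r3 = 12


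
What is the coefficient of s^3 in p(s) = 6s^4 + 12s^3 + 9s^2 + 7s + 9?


Read off the coefficient of s^3: 12


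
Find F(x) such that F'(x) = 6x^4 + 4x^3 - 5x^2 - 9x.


Reverse power rule on each term:
  ∫ 6x^4 dx = (6/5)x^5
  ∫ 4x^3 dx = x^4
  ∫ -5x^2 dx = -(5/3)x^3
  ∫ -9x dx = -(9/2)x^2
F(x) = (6/5)x^5 + x^4 - (5/3)x^3 - (9/2)x^2 + C


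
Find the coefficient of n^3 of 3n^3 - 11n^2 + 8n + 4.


Read off the coefficient of n^3: 3


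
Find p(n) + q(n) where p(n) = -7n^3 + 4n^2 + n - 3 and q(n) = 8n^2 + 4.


Align terms by degree and add:
  -7n^3 + 4n^2 + n - 3
+ 8n^2 + 4
= -7n^3 + 12n^2 + n + 1


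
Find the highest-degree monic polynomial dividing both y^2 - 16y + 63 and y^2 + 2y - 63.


Factor each:
  y^2 - 16y + 63 = (y - 7)(y - 9)
  y^2 + 2y - 63 = (y - 7)(y + 9)
Common monic factor: y - 7


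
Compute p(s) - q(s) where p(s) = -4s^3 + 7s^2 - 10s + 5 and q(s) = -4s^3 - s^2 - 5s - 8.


Distribute the minus sign:
  (-4s^3 + 7s^2 - 10s + 5)
- (-4s^3 - s^2 - 5s - 8)
Negate second polynomial: 4s^3 + s^2 + 5s + 8
Add: 8s^2 - 5s + 13


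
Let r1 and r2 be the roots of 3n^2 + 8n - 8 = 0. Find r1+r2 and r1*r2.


For an^2+bn+c=0: sum = -b/a, product = c/a.
a=3, b=8, c=-8
Sum = -(8)/3 = -8/3
Product = (-8)/3 = -8/3


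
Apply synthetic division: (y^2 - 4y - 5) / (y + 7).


Synthetic division with c = -7. Coefficients: 1, -4, -5
Bring down 1.
  1 * -7 = -7; -7 - 4 = -11
  -11 * -7 = 77; 77 - 5 = 72
Quotient: y - 11, Remainder: 72


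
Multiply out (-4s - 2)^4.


Expand (-4s - 2)^4 by repeated multiplication:
  (-4s - 2)^2 = 16s^2 + 16s + 4
  (-4s - 2)^3 = -64s^3 - 96s^2 - 48s - 8
= 256s^4 + 512s^3 + 384s^2 + 128s + 16


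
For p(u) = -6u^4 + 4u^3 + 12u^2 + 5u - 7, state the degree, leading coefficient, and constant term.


Highest power of u is 4, with coefficient -6. Constant term is -7.
Degree = 4, leading coefficient = -6, constant term = -7


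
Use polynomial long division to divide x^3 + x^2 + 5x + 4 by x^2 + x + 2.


(x^3 + x^2 + 5x + 4) / (x^2 + x + 2)
Step 1: x * (x^2 + x + 2) = x^3 + x^2 + 2x; subtract.
Step 2: 0 * (x^2 + x + 2) = 0; subtract.
Quotient: x, Remainder: 3x + 4


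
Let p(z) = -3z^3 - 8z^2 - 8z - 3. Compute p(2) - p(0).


p(2) = -75
p(0) = -3
p(2) - p(0) = -75 + 3 = -72


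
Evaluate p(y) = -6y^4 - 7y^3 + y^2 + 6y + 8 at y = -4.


Using direct substitution:
  -6 * (-4)^4 = -1536
  -7 * (-4)^3 = 448
  1 * (-4)^2 = 16
  6 * (-4)^1 = -24
  constant: 8
Sum = -1536 + 448 + 16 - 24 + 8 = -1088


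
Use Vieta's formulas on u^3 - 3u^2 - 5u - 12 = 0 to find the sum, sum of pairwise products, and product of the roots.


Monic cubic u^3+bu^2+cu+d=0: sum=-b, pairwise sum=c, product=-d.
b=-3, c=-5, d=-12
r1+r2+r3 = 3
r1r2+r1r3+r2r3 = -5
r1r2r3 = 12


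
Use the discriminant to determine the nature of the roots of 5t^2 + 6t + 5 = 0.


D = b^2 - 4ac = (6)^2 - 4(5)(5) = 36 - 100 = -64
Since D < 0: two complex conjugate roots (no real roots)


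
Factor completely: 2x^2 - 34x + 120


Roots satisfy r1 + r2 = -b/a = 17 and r1*r2 = c/a = 60.
So r1 = 5, r2 = 12.
2x^2 - 34x + 120 = 2(x - r1)(x - r2) = 2(x - 5)(x - 12)


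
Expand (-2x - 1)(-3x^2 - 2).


Distribute each term of the first polynomial:
  (-2x)(-3x^2 - 2) = 6x^3 + 4x
  (-1)(-3x^2 - 2) = 3x^2 + 2
Sum: 6x^3 + 3x^2 + 4x + 2


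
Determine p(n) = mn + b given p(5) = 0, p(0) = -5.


p(n) = mn + b. Using p(5)=0, p(0)=-5:
m = (0 + 5)/(5) = 5/5 = 1
b = 0 - m*(5) = 0 - 5 = -5
p(n) = n - 5


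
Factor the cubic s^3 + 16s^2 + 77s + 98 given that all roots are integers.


Try integer roots (divisors of 98). s=-7: p(-7)=0.
Divide out (s + 7): quotient is s^2 + 9s + 14.
Factor the quadratic: (s + 7)(s + 2)
Result: (s + 7)(s + 7)(s + 2)


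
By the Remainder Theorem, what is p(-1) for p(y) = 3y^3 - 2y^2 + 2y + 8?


By the Remainder Theorem, the remainder equals p(-1):
  3*(-1)^3 = -3
  -2*(-1)^2 = -2
  2*(-1)^1 = -2
  constant: 8
Sum: -3 - 2 - 2 + 8 = 1


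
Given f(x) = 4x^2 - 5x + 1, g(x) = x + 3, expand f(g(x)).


Substitute g(x) into f:
f(g(x)) = 4*(x + 3)^2 + (-5)*(x + 3) + 1
(x + 3)^2 = x^2 + 6x + 9
Expand and combine: 4x^2 + 19x + 22


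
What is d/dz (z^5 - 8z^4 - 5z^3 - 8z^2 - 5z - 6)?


Apply the power rule term by term:
  d/dz(z^5) = 5z^4
  d/dz(-8z^4) = -32z^3
  d/dz(-5z^3) = -15z^2
  d/dz(-8z^2) = -16z
  d/dz(-5z) = -5
  d/dz(-6) = 0
p'(z) = 5z^4 - 32z^3 - 15z^2 - 16z - 5


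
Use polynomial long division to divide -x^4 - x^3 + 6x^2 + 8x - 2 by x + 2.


(-x^4 - x^3 + 6x^2 + 8x - 2) / (x + 2)
Step 1: -x^3 * (x + 2) = -x^4 - 2x^3; subtract.
Step 2: x^2 * (x + 2) = x^3 + 2x^2; subtract.
Step 3: 4x * (x + 2) = 4x^2 + 8x; subtract.
Step 4: 0 * (x + 2) = 0; subtract.
Quotient: -x^3 + x^2 + 4x, Remainder: -2


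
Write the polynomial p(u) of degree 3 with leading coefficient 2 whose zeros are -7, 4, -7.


p(u) = 2(u + 7)(u - 4)(u + 7)
Expand: 2u^3 + 20u^2 - 14u - 392


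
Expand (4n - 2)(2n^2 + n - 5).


Distribute each term of the first polynomial:
  (4n)(2n^2 + n - 5) = 8n^3 + 4n^2 - 20n
  (-2)(2n^2 + n - 5) = -4n^2 - 2n + 10
Sum: 8n^3 - 22n + 10


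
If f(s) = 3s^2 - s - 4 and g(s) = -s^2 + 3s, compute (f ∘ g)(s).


Substitute g(s) into f:
f(g(s)) = 3*(-s^2 + 3s)^2 + (-1)*(-s^2 + 3s) + (-4)
(-s^2 + 3s)^2 = s^4 - 6s^3 + 9s^2
Expand and combine: 3s^4 - 18s^3 + 28s^2 - 3s - 4


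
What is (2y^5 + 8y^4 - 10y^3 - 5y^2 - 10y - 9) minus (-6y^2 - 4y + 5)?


Distribute the minus sign:
  (2y^5 + 8y^4 - 10y^3 - 5y^2 - 10y - 9)
- (-6y^2 - 4y + 5)
Negate second polynomial: 6y^2 + 4y - 5
Add: 2y^5 + 8y^4 - 10y^3 + y^2 - 6y - 14


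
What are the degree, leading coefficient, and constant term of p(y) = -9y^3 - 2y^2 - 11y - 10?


Highest power of y is 3, with coefficient -9. Constant term is -10.
Degree = 3, leading coefficient = -9, constant term = -10


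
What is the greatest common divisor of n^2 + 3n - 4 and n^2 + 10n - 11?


Factor each:
  n^2 + 3n - 4 = (n - 1)(n + 4)
  n^2 + 10n - 11 = (n - 1)(n + 11)
Common monic factor: n - 1


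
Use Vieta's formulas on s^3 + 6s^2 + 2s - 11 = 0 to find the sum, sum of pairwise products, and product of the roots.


Monic cubic s^3+bs^2+cs+d=0: sum=-b, pairwise sum=c, product=-d.
b=6, c=2, d=-11
r1+r2+r3 = -6
r1r2+r1r3+r2r3 = 2
r1r2r3 = 11


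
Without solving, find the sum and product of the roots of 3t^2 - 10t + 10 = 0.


For at^2+bt+c=0: sum = -b/a, product = c/a.
a=3, b=-10, c=10
Sum = -(-10)/3 = 10/3
Product = (10)/3 = 10/3


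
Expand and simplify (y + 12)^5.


Expand (y + 12)^5 by repeated multiplication:
  (y + 12)^2 = y^2 + 24y + 144
  (y + 12)^3 = y^3 + 36y^2 + 432y + 1728
  (y + 12)^4 = y^4 + 48y^3 + 864y^2 + 6912y + 20736
= y^5 + 60y^4 + 1440y^3 + 17280y^2 + 103680y + 248832


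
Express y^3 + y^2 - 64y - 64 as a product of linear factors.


Try integer roots (divisors of -64). y=-8: p(-8)=0.
Divide out (y + 8): quotient is y^2 - 7y - 8.
Factor the quadratic: (y + 1)(y - 8)
Result: (y + 8)(y + 1)(y - 8)
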